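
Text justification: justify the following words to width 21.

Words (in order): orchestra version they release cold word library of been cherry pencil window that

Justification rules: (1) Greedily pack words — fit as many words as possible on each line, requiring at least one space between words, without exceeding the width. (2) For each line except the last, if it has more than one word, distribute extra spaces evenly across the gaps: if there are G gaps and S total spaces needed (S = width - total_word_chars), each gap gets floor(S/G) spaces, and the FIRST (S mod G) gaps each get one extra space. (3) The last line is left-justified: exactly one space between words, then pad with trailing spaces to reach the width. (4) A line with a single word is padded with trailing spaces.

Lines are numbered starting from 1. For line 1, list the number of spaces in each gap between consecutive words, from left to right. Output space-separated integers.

Answer: 5

Derivation:
Line 1: ['orchestra', 'version'] (min_width=17, slack=4)
Line 2: ['they', 'release', 'cold'] (min_width=17, slack=4)
Line 3: ['word', 'library', 'of', 'been'] (min_width=20, slack=1)
Line 4: ['cherry', 'pencil', 'window'] (min_width=20, slack=1)
Line 5: ['that'] (min_width=4, slack=17)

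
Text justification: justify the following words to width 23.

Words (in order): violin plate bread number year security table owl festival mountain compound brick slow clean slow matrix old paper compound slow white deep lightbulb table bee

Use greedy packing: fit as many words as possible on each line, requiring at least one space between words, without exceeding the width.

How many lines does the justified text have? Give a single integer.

Line 1: ['violin', 'plate', 'bread'] (min_width=18, slack=5)
Line 2: ['number', 'year', 'security'] (min_width=20, slack=3)
Line 3: ['table', 'owl', 'festival'] (min_width=18, slack=5)
Line 4: ['mountain', 'compound', 'brick'] (min_width=23, slack=0)
Line 5: ['slow', 'clean', 'slow', 'matrix'] (min_width=22, slack=1)
Line 6: ['old', 'paper', 'compound', 'slow'] (min_width=23, slack=0)
Line 7: ['white', 'deep', 'lightbulb'] (min_width=20, slack=3)
Line 8: ['table', 'bee'] (min_width=9, slack=14)
Total lines: 8

Answer: 8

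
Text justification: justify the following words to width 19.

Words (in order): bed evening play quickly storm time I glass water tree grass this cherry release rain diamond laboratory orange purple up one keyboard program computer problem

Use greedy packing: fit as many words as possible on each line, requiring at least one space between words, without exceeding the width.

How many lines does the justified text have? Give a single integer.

Answer: 10

Derivation:
Line 1: ['bed', 'evening', 'play'] (min_width=16, slack=3)
Line 2: ['quickly', 'storm', 'time'] (min_width=18, slack=1)
Line 3: ['I', 'glass', 'water', 'tree'] (min_width=18, slack=1)
Line 4: ['grass', 'this', 'cherry'] (min_width=17, slack=2)
Line 5: ['release', 'rain'] (min_width=12, slack=7)
Line 6: ['diamond', 'laboratory'] (min_width=18, slack=1)
Line 7: ['orange', 'purple', 'up'] (min_width=16, slack=3)
Line 8: ['one', 'keyboard'] (min_width=12, slack=7)
Line 9: ['program', 'computer'] (min_width=16, slack=3)
Line 10: ['problem'] (min_width=7, slack=12)
Total lines: 10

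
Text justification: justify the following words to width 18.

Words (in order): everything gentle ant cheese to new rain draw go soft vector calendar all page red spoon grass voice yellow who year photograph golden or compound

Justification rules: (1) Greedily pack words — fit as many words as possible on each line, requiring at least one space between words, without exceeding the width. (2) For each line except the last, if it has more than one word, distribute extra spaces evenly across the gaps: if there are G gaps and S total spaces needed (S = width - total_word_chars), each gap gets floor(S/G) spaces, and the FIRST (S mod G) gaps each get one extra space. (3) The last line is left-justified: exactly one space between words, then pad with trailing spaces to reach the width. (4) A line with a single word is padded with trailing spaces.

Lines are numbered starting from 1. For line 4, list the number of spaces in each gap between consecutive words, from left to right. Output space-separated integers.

Line 1: ['everything', 'gentle'] (min_width=17, slack=1)
Line 2: ['ant', 'cheese', 'to', 'new'] (min_width=17, slack=1)
Line 3: ['rain', 'draw', 'go', 'soft'] (min_width=17, slack=1)
Line 4: ['vector', 'calendar'] (min_width=15, slack=3)
Line 5: ['all', 'page', 'red', 'spoon'] (min_width=18, slack=0)
Line 6: ['grass', 'voice', 'yellow'] (min_width=18, slack=0)
Line 7: ['who', 'year'] (min_width=8, slack=10)
Line 8: ['photograph', 'golden'] (min_width=17, slack=1)
Line 9: ['or', 'compound'] (min_width=11, slack=7)

Answer: 4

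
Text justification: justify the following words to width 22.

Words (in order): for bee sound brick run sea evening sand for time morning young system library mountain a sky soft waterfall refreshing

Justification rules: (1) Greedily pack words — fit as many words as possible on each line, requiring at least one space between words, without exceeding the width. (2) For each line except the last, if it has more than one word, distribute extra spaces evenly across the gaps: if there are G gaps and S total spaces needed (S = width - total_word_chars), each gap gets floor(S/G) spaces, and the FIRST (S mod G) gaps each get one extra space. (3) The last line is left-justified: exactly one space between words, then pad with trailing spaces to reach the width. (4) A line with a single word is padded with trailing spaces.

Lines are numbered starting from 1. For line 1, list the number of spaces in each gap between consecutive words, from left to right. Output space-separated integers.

Line 1: ['for', 'bee', 'sound', 'brick'] (min_width=19, slack=3)
Line 2: ['run', 'sea', 'evening', 'sand'] (min_width=20, slack=2)
Line 3: ['for', 'time', 'morning', 'young'] (min_width=22, slack=0)
Line 4: ['system', 'library'] (min_width=14, slack=8)
Line 5: ['mountain', 'a', 'sky', 'soft'] (min_width=19, slack=3)
Line 6: ['waterfall', 'refreshing'] (min_width=20, slack=2)

Answer: 2 2 2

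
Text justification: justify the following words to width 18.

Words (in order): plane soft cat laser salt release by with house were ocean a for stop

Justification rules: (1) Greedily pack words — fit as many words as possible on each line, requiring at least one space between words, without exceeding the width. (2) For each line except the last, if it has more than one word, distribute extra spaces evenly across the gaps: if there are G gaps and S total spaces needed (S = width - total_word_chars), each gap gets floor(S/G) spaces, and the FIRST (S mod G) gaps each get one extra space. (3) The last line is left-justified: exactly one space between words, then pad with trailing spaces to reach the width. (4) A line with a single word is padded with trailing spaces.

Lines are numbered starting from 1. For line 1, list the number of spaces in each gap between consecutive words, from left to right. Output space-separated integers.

Answer: 3 3

Derivation:
Line 1: ['plane', 'soft', 'cat'] (min_width=14, slack=4)
Line 2: ['laser', 'salt', 'release'] (min_width=18, slack=0)
Line 3: ['by', 'with', 'house', 'were'] (min_width=18, slack=0)
Line 4: ['ocean', 'a', 'for', 'stop'] (min_width=16, slack=2)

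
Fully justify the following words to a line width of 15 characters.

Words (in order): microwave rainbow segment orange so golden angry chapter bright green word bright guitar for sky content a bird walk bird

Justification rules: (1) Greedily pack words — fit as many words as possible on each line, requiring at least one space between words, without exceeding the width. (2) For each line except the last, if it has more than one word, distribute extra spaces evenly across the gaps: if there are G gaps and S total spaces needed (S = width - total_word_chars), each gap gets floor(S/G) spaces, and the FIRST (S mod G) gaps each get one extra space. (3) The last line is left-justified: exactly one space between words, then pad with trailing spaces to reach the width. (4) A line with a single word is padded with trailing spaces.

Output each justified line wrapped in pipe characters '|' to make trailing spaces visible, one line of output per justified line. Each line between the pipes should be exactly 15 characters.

Line 1: ['microwave'] (min_width=9, slack=6)
Line 2: ['rainbow', 'segment'] (min_width=15, slack=0)
Line 3: ['orange', 'so'] (min_width=9, slack=6)
Line 4: ['golden', 'angry'] (min_width=12, slack=3)
Line 5: ['chapter', 'bright'] (min_width=14, slack=1)
Line 6: ['green', 'word'] (min_width=10, slack=5)
Line 7: ['bright', 'guitar'] (min_width=13, slack=2)
Line 8: ['for', 'sky', 'content'] (min_width=15, slack=0)
Line 9: ['a', 'bird', 'walk'] (min_width=11, slack=4)
Line 10: ['bird'] (min_width=4, slack=11)

Answer: |microwave      |
|rainbow segment|
|orange       so|
|golden    angry|
|chapter  bright|
|green      word|
|bright   guitar|
|for sky content|
|a   bird   walk|
|bird           |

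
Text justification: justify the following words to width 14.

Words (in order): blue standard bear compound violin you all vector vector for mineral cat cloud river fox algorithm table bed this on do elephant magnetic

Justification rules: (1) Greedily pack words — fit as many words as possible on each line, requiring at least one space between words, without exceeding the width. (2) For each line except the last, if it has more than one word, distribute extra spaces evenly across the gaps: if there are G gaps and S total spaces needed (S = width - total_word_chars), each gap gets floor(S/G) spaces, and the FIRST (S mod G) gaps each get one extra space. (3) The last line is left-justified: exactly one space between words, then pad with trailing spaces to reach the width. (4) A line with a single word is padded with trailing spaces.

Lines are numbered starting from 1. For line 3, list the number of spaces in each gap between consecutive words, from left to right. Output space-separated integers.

Line 1: ['blue', 'standard'] (min_width=13, slack=1)
Line 2: ['bear', 'compound'] (min_width=13, slack=1)
Line 3: ['violin', 'you', 'all'] (min_width=14, slack=0)
Line 4: ['vector', 'vector'] (min_width=13, slack=1)
Line 5: ['for', 'mineral'] (min_width=11, slack=3)
Line 6: ['cat', 'cloud'] (min_width=9, slack=5)
Line 7: ['river', 'fox'] (min_width=9, slack=5)
Line 8: ['algorithm'] (min_width=9, slack=5)
Line 9: ['table', 'bed', 'this'] (min_width=14, slack=0)
Line 10: ['on', 'do', 'elephant'] (min_width=14, slack=0)
Line 11: ['magnetic'] (min_width=8, slack=6)

Answer: 1 1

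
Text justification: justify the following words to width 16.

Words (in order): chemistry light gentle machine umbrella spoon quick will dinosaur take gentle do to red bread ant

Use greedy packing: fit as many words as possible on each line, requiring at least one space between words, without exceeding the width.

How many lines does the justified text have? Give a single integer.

Line 1: ['chemistry', 'light'] (min_width=15, slack=1)
Line 2: ['gentle', 'machine'] (min_width=14, slack=2)
Line 3: ['umbrella', 'spoon'] (min_width=14, slack=2)
Line 4: ['quick', 'will'] (min_width=10, slack=6)
Line 5: ['dinosaur', 'take'] (min_width=13, slack=3)
Line 6: ['gentle', 'do', 'to', 'red'] (min_width=16, slack=0)
Line 7: ['bread', 'ant'] (min_width=9, slack=7)
Total lines: 7

Answer: 7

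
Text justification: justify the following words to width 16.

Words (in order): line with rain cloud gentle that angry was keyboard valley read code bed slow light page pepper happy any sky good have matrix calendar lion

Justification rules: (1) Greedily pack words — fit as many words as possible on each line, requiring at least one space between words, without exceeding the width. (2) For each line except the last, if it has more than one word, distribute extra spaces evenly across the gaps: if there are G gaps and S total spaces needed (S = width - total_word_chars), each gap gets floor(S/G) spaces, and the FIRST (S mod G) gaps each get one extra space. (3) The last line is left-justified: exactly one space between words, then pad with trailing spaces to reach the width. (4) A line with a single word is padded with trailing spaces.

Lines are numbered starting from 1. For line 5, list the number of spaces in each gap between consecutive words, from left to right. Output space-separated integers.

Line 1: ['line', 'with', 'rain'] (min_width=14, slack=2)
Line 2: ['cloud', 'gentle'] (min_width=12, slack=4)
Line 3: ['that', 'angry', 'was'] (min_width=14, slack=2)
Line 4: ['keyboard', 'valley'] (min_width=15, slack=1)
Line 5: ['read', 'code', 'bed'] (min_width=13, slack=3)
Line 6: ['slow', 'light', 'page'] (min_width=15, slack=1)
Line 7: ['pepper', 'happy', 'any'] (min_width=16, slack=0)
Line 8: ['sky', 'good', 'have'] (min_width=13, slack=3)
Line 9: ['matrix', 'calendar'] (min_width=15, slack=1)
Line 10: ['lion'] (min_width=4, slack=12)

Answer: 3 2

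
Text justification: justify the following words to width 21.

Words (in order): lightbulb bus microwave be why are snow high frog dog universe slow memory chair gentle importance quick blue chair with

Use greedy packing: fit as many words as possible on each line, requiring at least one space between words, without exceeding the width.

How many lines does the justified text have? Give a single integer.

Line 1: ['lightbulb', 'bus'] (min_width=13, slack=8)
Line 2: ['microwave', 'be', 'why', 'are'] (min_width=20, slack=1)
Line 3: ['snow', 'high', 'frog', 'dog'] (min_width=18, slack=3)
Line 4: ['universe', 'slow', 'memory'] (min_width=20, slack=1)
Line 5: ['chair', 'gentle'] (min_width=12, slack=9)
Line 6: ['importance', 'quick', 'blue'] (min_width=21, slack=0)
Line 7: ['chair', 'with'] (min_width=10, slack=11)
Total lines: 7

Answer: 7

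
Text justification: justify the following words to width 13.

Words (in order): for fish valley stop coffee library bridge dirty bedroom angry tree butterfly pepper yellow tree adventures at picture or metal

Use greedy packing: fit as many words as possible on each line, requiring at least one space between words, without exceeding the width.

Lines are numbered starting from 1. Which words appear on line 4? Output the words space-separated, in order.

Answer: library

Derivation:
Line 1: ['for', 'fish'] (min_width=8, slack=5)
Line 2: ['valley', 'stop'] (min_width=11, slack=2)
Line 3: ['coffee'] (min_width=6, slack=7)
Line 4: ['library'] (min_width=7, slack=6)
Line 5: ['bridge', 'dirty'] (min_width=12, slack=1)
Line 6: ['bedroom', 'angry'] (min_width=13, slack=0)
Line 7: ['tree'] (min_width=4, slack=9)
Line 8: ['butterfly'] (min_width=9, slack=4)
Line 9: ['pepper', 'yellow'] (min_width=13, slack=0)
Line 10: ['tree'] (min_width=4, slack=9)
Line 11: ['adventures', 'at'] (min_width=13, slack=0)
Line 12: ['picture', 'or'] (min_width=10, slack=3)
Line 13: ['metal'] (min_width=5, slack=8)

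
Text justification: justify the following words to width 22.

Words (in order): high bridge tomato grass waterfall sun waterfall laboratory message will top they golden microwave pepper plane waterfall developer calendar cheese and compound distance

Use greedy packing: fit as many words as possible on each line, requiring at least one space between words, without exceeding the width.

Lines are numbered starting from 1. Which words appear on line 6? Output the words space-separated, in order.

Answer: pepper plane waterfall

Derivation:
Line 1: ['high', 'bridge', 'tomato'] (min_width=18, slack=4)
Line 2: ['grass', 'waterfall', 'sun'] (min_width=19, slack=3)
Line 3: ['waterfall', 'laboratory'] (min_width=20, slack=2)
Line 4: ['message', 'will', 'top', 'they'] (min_width=21, slack=1)
Line 5: ['golden', 'microwave'] (min_width=16, slack=6)
Line 6: ['pepper', 'plane', 'waterfall'] (min_width=22, slack=0)
Line 7: ['developer', 'calendar'] (min_width=18, slack=4)
Line 8: ['cheese', 'and', 'compound'] (min_width=19, slack=3)
Line 9: ['distance'] (min_width=8, slack=14)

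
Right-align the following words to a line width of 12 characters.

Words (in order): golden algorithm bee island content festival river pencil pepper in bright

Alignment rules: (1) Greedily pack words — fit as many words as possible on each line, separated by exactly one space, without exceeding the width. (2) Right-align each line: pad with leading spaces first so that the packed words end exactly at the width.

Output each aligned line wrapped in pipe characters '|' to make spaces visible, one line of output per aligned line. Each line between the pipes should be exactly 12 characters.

Answer: |      golden|
|   algorithm|
|  bee island|
|     content|
|    festival|
|river pencil|
|   pepper in|
|      bright|

Derivation:
Line 1: ['golden'] (min_width=6, slack=6)
Line 2: ['algorithm'] (min_width=9, slack=3)
Line 3: ['bee', 'island'] (min_width=10, slack=2)
Line 4: ['content'] (min_width=7, slack=5)
Line 5: ['festival'] (min_width=8, slack=4)
Line 6: ['river', 'pencil'] (min_width=12, slack=0)
Line 7: ['pepper', 'in'] (min_width=9, slack=3)
Line 8: ['bright'] (min_width=6, slack=6)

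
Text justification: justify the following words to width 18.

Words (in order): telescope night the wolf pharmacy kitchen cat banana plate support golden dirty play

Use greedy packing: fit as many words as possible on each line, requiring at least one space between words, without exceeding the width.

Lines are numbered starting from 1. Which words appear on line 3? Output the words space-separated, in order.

Line 1: ['telescope', 'night'] (min_width=15, slack=3)
Line 2: ['the', 'wolf', 'pharmacy'] (min_width=17, slack=1)
Line 3: ['kitchen', 'cat', 'banana'] (min_width=18, slack=0)
Line 4: ['plate', 'support'] (min_width=13, slack=5)
Line 5: ['golden', 'dirty', 'play'] (min_width=17, slack=1)

Answer: kitchen cat banana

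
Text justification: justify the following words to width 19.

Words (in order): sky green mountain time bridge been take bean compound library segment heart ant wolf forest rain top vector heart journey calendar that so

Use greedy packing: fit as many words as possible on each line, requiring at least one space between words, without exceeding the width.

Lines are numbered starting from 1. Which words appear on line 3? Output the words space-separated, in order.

Answer: take bean compound

Derivation:
Line 1: ['sky', 'green', 'mountain'] (min_width=18, slack=1)
Line 2: ['time', 'bridge', 'been'] (min_width=16, slack=3)
Line 3: ['take', 'bean', 'compound'] (min_width=18, slack=1)
Line 4: ['library', 'segment'] (min_width=15, slack=4)
Line 5: ['heart', 'ant', 'wolf'] (min_width=14, slack=5)
Line 6: ['forest', 'rain', 'top'] (min_width=15, slack=4)
Line 7: ['vector', 'heart'] (min_width=12, slack=7)
Line 8: ['journey', 'calendar'] (min_width=16, slack=3)
Line 9: ['that', 'so'] (min_width=7, slack=12)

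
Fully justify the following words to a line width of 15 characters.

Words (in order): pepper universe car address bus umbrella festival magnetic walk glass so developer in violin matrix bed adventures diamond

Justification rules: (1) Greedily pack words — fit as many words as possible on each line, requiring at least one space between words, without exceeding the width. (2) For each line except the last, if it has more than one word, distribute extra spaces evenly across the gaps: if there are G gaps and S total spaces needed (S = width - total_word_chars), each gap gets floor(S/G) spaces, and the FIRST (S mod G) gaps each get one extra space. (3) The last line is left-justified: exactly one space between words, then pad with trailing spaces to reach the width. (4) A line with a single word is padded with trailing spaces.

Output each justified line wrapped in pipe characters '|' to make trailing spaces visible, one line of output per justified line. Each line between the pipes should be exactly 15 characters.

Answer: |pepper universe|
|car address bus|
|umbrella       |
|festival       |
|magnetic   walk|
|glass        so|
|developer    in|
|violin   matrix|
|bed  adventures|
|diamond        |

Derivation:
Line 1: ['pepper', 'universe'] (min_width=15, slack=0)
Line 2: ['car', 'address', 'bus'] (min_width=15, slack=0)
Line 3: ['umbrella'] (min_width=8, slack=7)
Line 4: ['festival'] (min_width=8, slack=7)
Line 5: ['magnetic', 'walk'] (min_width=13, slack=2)
Line 6: ['glass', 'so'] (min_width=8, slack=7)
Line 7: ['developer', 'in'] (min_width=12, slack=3)
Line 8: ['violin', 'matrix'] (min_width=13, slack=2)
Line 9: ['bed', 'adventures'] (min_width=14, slack=1)
Line 10: ['diamond'] (min_width=7, slack=8)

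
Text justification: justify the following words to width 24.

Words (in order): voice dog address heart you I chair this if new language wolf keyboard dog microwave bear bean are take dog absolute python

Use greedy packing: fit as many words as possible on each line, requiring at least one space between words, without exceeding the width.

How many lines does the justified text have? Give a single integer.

Line 1: ['voice', 'dog', 'address', 'heart'] (min_width=23, slack=1)
Line 2: ['you', 'I', 'chair', 'this', 'if', 'new'] (min_width=23, slack=1)
Line 3: ['language', 'wolf', 'keyboard'] (min_width=22, slack=2)
Line 4: ['dog', 'microwave', 'bear', 'bean'] (min_width=23, slack=1)
Line 5: ['are', 'take', 'dog', 'absolute'] (min_width=21, slack=3)
Line 6: ['python'] (min_width=6, slack=18)
Total lines: 6

Answer: 6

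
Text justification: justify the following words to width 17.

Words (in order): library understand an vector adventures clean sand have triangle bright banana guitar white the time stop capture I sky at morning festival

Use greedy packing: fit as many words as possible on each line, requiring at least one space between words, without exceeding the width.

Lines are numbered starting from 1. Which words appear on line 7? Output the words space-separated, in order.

Line 1: ['library'] (min_width=7, slack=10)
Line 2: ['understand', 'an'] (min_width=13, slack=4)
Line 3: ['vector', 'adventures'] (min_width=17, slack=0)
Line 4: ['clean', 'sand', 'have'] (min_width=15, slack=2)
Line 5: ['triangle', 'bright'] (min_width=15, slack=2)
Line 6: ['banana', 'guitar'] (min_width=13, slack=4)
Line 7: ['white', 'the', 'time'] (min_width=14, slack=3)
Line 8: ['stop', 'capture', 'I'] (min_width=14, slack=3)
Line 9: ['sky', 'at', 'morning'] (min_width=14, slack=3)
Line 10: ['festival'] (min_width=8, slack=9)

Answer: white the time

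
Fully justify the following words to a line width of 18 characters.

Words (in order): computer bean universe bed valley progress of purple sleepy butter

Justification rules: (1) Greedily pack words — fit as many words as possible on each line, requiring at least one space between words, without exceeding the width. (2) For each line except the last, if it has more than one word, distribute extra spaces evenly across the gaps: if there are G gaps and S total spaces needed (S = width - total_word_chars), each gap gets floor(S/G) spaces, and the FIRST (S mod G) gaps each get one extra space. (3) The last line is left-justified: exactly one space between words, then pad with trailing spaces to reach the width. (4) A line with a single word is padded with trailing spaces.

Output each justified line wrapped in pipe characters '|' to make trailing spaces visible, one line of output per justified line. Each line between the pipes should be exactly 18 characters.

Line 1: ['computer', 'bean'] (min_width=13, slack=5)
Line 2: ['universe', 'bed'] (min_width=12, slack=6)
Line 3: ['valley', 'progress', 'of'] (min_width=18, slack=0)
Line 4: ['purple', 'sleepy'] (min_width=13, slack=5)
Line 5: ['butter'] (min_width=6, slack=12)

Answer: |computer      bean|
|universe       bed|
|valley progress of|
|purple      sleepy|
|butter            |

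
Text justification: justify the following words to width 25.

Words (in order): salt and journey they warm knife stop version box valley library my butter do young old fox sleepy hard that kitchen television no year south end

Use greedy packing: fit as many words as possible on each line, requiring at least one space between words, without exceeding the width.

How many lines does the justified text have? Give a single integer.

Line 1: ['salt', 'and', 'journey', 'they'] (min_width=21, slack=4)
Line 2: ['warm', 'knife', 'stop', 'version'] (min_width=23, slack=2)
Line 3: ['box', 'valley', 'library', 'my'] (min_width=21, slack=4)
Line 4: ['butter', 'do', 'young', 'old', 'fox'] (min_width=23, slack=2)
Line 5: ['sleepy', 'hard', 'that', 'kitchen'] (min_width=24, slack=1)
Line 6: ['television', 'no', 'year', 'south'] (min_width=24, slack=1)
Line 7: ['end'] (min_width=3, slack=22)
Total lines: 7

Answer: 7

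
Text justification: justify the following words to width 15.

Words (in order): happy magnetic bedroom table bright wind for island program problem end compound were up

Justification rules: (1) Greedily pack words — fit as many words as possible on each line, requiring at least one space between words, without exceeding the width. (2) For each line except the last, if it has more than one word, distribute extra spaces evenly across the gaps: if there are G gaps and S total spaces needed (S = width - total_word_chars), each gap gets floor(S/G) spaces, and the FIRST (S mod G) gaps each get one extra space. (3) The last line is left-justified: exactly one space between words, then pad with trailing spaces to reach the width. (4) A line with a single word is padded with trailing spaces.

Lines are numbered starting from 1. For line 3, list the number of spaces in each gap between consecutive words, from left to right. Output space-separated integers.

Answer: 1 1

Derivation:
Line 1: ['happy', 'magnetic'] (min_width=14, slack=1)
Line 2: ['bedroom', 'table'] (min_width=13, slack=2)
Line 3: ['bright', 'wind', 'for'] (min_width=15, slack=0)
Line 4: ['island', 'program'] (min_width=14, slack=1)
Line 5: ['problem', 'end'] (min_width=11, slack=4)
Line 6: ['compound', 'were'] (min_width=13, slack=2)
Line 7: ['up'] (min_width=2, slack=13)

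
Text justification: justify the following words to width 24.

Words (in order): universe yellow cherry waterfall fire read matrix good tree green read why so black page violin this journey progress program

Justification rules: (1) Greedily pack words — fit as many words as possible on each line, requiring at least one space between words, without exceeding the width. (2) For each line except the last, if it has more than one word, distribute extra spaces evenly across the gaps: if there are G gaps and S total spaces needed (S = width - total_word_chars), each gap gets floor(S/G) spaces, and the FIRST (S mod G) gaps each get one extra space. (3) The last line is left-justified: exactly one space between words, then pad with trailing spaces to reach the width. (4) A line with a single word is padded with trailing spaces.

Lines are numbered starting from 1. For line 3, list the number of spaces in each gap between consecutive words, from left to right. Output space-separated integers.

Line 1: ['universe', 'yellow', 'cherry'] (min_width=22, slack=2)
Line 2: ['waterfall', 'fire', 'read'] (min_width=19, slack=5)
Line 3: ['matrix', 'good', 'tree', 'green'] (min_width=22, slack=2)
Line 4: ['read', 'why', 'so', 'black', 'page'] (min_width=22, slack=2)
Line 5: ['violin', 'this', 'journey'] (min_width=19, slack=5)
Line 6: ['progress', 'program'] (min_width=16, slack=8)

Answer: 2 2 1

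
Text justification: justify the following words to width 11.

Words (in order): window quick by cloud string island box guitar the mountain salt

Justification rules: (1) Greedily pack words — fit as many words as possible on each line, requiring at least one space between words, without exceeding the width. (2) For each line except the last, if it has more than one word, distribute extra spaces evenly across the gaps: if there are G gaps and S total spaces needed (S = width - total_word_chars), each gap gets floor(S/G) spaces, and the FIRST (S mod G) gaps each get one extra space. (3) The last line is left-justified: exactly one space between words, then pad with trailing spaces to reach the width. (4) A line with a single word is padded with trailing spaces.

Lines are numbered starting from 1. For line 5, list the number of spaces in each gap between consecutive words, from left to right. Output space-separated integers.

Answer: 2

Derivation:
Line 1: ['window'] (min_width=6, slack=5)
Line 2: ['quick', 'by'] (min_width=8, slack=3)
Line 3: ['cloud'] (min_width=5, slack=6)
Line 4: ['string'] (min_width=6, slack=5)
Line 5: ['island', 'box'] (min_width=10, slack=1)
Line 6: ['guitar', 'the'] (min_width=10, slack=1)
Line 7: ['mountain'] (min_width=8, slack=3)
Line 8: ['salt'] (min_width=4, slack=7)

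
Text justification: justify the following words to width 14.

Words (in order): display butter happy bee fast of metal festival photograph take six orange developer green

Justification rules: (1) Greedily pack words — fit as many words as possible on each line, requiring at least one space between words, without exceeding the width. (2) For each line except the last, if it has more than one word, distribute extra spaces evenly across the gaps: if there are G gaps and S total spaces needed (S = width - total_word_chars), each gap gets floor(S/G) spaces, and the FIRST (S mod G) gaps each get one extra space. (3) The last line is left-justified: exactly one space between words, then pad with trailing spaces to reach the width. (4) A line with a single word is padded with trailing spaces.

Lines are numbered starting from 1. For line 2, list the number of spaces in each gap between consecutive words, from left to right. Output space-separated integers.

Line 1: ['display', 'butter'] (min_width=14, slack=0)
Line 2: ['happy', 'bee', 'fast'] (min_width=14, slack=0)
Line 3: ['of', 'metal'] (min_width=8, slack=6)
Line 4: ['festival'] (min_width=8, slack=6)
Line 5: ['photograph'] (min_width=10, slack=4)
Line 6: ['take', 'six'] (min_width=8, slack=6)
Line 7: ['orange'] (min_width=6, slack=8)
Line 8: ['developer'] (min_width=9, slack=5)
Line 9: ['green'] (min_width=5, slack=9)

Answer: 1 1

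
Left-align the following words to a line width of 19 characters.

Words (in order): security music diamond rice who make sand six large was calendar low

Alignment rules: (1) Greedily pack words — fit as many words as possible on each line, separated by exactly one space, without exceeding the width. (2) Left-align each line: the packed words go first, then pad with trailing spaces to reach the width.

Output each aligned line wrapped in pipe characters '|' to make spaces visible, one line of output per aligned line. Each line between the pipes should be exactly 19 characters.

Line 1: ['security', 'music'] (min_width=14, slack=5)
Line 2: ['diamond', 'rice', 'who'] (min_width=16, slack=3)
Line 3: ['make', 'sand', 'six', 'large'] (min_width=19, slack=0)
Line 4: ['was', 'calendar', 'low'] (min_width=16, slack=3)

Answer: |security music     |
|diamond rice who   |
|make sand six large|
|was calendar low   |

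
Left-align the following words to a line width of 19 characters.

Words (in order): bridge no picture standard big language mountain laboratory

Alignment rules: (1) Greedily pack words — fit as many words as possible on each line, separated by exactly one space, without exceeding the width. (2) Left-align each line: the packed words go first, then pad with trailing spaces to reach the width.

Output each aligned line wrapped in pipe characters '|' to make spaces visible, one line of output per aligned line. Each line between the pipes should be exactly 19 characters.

Line 1: ['bridge', 'no', 'picture'] (min_width=17, slack=2)
Line 2: ['standard', 'big'] (min_width=12, slack=7)
Line 3: ['language', 'mountain'] (min_width=17, slack=2)
Line 4: ['laboratory'] (min_width=10, slack=9)

Answer: |bridge no picture  |
|standard big       |
|language mountain  |
|laboratory         |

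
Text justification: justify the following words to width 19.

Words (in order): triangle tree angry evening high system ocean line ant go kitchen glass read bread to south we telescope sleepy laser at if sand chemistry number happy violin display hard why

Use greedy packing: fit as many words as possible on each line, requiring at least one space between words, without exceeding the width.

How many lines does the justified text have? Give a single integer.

Line 1: ['triangle', 'tree', 'angry'] (min_width=19, slack=0)
Line 2: ['evening', 'high', 'system'] (min_width=19, slack=0)
Line 3: ['ocean', 'line', 'ant', 'go'] (min_width=17, slack=2)
Line 4: ['kitchen', 'glass', 'read'] (min_width=18, slack=1)
Line 5: ['bread', 'to', 'south', 'we'] (min_width=17, slack=2)
Line 6: ['telescope', 'sleepy'] (min_width=16, slack=3)
Line 7: ['laser', 'at', 'if', 'sand'] (min_width=16, slack=3)
Line 8: ['chemistry', 'number'] (min_width=16, slack=3)
Line 9: ['happy', 'violin'] (min_width=12, slack=7)
Line 10: ['display', 'hard', 'why'] (min_width=16, slack=3)
Total lines: 10

Answer: 10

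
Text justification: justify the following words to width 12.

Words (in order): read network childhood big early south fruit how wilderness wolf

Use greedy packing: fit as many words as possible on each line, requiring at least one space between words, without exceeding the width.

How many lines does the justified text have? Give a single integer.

Answer: 7

Derivation:
Line 1: ['read', 'network'] (min_width=12, slack=0)
Line 2: ['childhood'] (min_width=9, slack=3)
Line 3: ['big', 'early'] (min_width=9, slack=3)
Line 4: ['south', 'fruit'] (min_width=11, slack=1)
Line 5: ['how'] (min_width=3, slack=9)
Line 6: ['wilderness'] (min_width=10, slack=2)
Line 7: ['wolf'] (min_width=4, slack=8)
Total lines: 7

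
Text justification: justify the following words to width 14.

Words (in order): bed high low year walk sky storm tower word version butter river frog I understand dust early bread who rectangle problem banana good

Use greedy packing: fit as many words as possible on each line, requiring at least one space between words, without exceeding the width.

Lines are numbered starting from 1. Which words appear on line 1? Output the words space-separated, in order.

Line 1: ['bed', 'high', 'low'] (min_width=12, slack=2)
Line 2: ['year', 'walk', 'sky'] (min_width=13, slack=1)
Line 3: ['storm', 'tower'] (min_width=11, slack=3)
Line 4: ['word', 'version'] (min_width=12, slack=2)
Line 5: ['butter', 'river'] (min_width=12, slack=2)
Line 6: ['frog', 'I'] (min_width=6, slack=8)
Line 7: ['understand'] (min_width=10, slack=4)
Line 8: ['dust', 'early'] (min_width=10, slack=4)
Line 9: ['bread', 'who'] (min_width=9, slack=5)
Line 10: ['rectangle'] (min_width=9, slack=5)
Line 11: ['problem', 'banana'] (min_width=14, slack=0)
Line 12: ['good'] (min_width=4, slack=10)

Answer: bed high low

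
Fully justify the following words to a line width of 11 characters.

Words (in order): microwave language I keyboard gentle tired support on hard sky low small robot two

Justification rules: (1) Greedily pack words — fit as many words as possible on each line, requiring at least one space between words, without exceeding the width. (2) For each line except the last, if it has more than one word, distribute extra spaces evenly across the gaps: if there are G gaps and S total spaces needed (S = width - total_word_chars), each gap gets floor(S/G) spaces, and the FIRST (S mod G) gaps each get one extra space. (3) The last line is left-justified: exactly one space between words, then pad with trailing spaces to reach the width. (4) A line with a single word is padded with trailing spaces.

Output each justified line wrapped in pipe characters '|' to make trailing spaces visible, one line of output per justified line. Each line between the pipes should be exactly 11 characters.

Answer: |microwave  |
|language  I|
|keyboard   |
|gentle     |
|tired      |
|support  on|
|hard    sky|
|low   small|
|robot two  |

Derivation:
Line 1: ['microwave'] (min_width=9, slack=2)
Line 2: ['language', 'I'] (min_width=10, slack=1)
Line 3: ['keyboard'] (min_width=8, slack=3)
Line 4: ['gentle'] (min_width=6, slack=5)
Line 5: ['tired'] (min_width=5, slack=6)
Line 6: ['support', 'on'] (min_width=10, slack=1)
Line 7: ['hard', 'sky'] (min_width=8, slack=3)
Line 8: ['low', 'small'] (min_width=9, slack=2)
Line 9: ['robot', 'two'] (min_width=9, slack=2)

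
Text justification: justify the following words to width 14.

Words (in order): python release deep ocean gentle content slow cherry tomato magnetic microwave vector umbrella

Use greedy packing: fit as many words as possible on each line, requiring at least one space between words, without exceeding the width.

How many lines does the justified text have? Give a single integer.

Line 1: ['python', 'release'] (min_width=14, slack=0)
Line 2: ['deep', 'ocean'] (min_width=10, slack=4)
Line 3: ['gentle', 'content'] (min_width=14, slack=0)
Line 4: ['slow', 'cherry'] (min_width=11, slack=3)
Line 5: ['tomato'] (min_width=6, slack=8)
Line 6: ['magnetic'] (min_width=8, slack=6)
Line 7: ['microwave'] (min_width=9, slack=5)
Line 8: ['vector'] (min_width=6, slack=8)
Line 9: ['umbrella'] (min_width=8, slack=6)
Total lines: 9

Answer: 9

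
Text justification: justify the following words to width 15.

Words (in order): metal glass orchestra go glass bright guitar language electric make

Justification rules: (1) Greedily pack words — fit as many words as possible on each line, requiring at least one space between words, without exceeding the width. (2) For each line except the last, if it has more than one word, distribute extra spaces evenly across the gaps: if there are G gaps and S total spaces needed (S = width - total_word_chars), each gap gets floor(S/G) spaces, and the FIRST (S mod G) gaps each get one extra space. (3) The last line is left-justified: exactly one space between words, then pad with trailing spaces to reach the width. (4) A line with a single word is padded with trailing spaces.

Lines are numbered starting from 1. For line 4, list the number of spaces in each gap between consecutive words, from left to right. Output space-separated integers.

Answer: 1

Derivation:
Line 1: ['metal', 'glass'] (min_width=11, slack=4)
Line 2: ['orchestra', 'go'] (min_width=12, slack=3)
Line 3: ['glass', 'bright'] (min_width=12, slack=3)
Line 4: ['guitar', 'language'] (min_width=15, slack=0)
Line 5: ['electric', 'make'] (min_width=13, slack=2)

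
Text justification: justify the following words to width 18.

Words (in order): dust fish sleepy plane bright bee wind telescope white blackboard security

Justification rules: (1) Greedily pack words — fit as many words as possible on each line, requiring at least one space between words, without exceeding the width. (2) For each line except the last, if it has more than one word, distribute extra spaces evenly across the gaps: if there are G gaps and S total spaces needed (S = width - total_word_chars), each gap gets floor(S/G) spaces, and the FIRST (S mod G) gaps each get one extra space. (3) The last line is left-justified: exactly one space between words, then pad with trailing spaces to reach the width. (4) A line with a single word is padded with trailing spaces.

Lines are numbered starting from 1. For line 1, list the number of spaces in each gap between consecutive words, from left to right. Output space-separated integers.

Line 1: ['dust', 'fish', 'sleepy'] (min_width=16, slack=2)
Line 2: ['plane', 'bright', 'bee'] (min_width=16, slack=2)
Line 3: ['wind', 'telescope'] (min_width=14, slack=4)
Line 4: ['white', 'blackboard'] (min_width=16, slack=2)
Line 5: ['security'] (min_width=8, slack=10)

Answer: 2 2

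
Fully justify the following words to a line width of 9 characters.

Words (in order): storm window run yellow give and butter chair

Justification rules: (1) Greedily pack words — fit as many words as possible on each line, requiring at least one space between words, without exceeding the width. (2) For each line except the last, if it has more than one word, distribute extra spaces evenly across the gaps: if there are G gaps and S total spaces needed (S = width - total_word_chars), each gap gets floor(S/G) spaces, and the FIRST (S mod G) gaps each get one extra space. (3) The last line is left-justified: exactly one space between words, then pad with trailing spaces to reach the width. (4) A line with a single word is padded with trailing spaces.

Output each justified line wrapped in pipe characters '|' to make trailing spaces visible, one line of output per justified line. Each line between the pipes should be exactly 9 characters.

Answer: |storm    |
|window   |
|run      |
|yellow   |
|give  and|
|butter   |
|chair    |

Derivation:
Line 1: ['storm'] (min_width=5, slack=4)
Line 2: ['window'] (min_width=6, slack=3)
Line 3: ['run'] (min_width=3, slack=6)
Line 4: ['yellow'] (min_width=6, slack=3)
Line 5: ['give', 'and'] (min_width=8, slack=1)
Line 6: ['butter'] (min_width=6, slack=3)
Line 7: ['chair'] (min_width=5, slack=4)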